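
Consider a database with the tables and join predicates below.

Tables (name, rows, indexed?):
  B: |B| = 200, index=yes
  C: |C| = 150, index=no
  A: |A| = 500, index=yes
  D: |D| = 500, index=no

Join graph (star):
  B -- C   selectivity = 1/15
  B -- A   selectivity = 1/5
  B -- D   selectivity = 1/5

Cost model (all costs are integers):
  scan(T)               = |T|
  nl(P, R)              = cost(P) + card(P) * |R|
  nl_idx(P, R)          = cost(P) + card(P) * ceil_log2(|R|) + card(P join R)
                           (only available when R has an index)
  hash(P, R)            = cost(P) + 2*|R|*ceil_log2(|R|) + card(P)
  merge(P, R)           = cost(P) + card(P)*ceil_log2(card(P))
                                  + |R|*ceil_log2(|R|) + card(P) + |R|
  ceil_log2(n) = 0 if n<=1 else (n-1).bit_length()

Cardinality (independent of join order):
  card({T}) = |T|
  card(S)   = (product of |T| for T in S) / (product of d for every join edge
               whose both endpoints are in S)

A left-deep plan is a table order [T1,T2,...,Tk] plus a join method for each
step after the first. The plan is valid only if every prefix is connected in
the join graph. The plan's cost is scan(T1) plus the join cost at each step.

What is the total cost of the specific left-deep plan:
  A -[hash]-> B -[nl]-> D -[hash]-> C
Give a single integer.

12006600

step 1: scan A: cost=500, card=500
step 2: join B via hash
    card(P join B) = 500*200/(5) = 20000
    cost = 500 + 2*200*8 + 500 = 4200
step 3: join D via nl
    card(P join D) = 20000*500/(5) = 2000000
    cost = 4200 + 20000*500 = 10004200
step 4: join C via hash
    card(P join C) = 2000000*150/(15) = 20000000
    cost = 10004200 + 2*150*8 + 2000000 = 12006600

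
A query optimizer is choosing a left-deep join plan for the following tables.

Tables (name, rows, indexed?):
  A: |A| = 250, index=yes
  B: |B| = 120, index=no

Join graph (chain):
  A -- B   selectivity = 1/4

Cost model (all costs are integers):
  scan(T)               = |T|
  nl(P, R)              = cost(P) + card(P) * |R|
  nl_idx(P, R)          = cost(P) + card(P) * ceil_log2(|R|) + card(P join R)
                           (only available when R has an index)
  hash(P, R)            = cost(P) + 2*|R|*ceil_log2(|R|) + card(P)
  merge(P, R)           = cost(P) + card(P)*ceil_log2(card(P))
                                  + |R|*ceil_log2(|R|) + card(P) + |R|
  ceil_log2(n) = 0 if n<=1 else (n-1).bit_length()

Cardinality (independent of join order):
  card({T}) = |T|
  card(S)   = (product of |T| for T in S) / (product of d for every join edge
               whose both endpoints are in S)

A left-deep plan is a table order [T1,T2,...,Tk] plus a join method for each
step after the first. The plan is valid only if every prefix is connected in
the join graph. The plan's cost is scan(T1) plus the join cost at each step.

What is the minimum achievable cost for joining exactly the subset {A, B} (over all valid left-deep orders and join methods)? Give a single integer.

2180

Selinger DP over subsets of {A,B}:
  {A}: scan cost=250, card=250
  {B}: scan cost=120, card=120
  {AB}: card=7500; try (B,hash)→2180, (A,merge)→3330, (B,merge)→3460, (A,hash)→4240, (A,nl_idx)→8580, (A,nl)→30120 …(+1); best=2180 via (B,hash)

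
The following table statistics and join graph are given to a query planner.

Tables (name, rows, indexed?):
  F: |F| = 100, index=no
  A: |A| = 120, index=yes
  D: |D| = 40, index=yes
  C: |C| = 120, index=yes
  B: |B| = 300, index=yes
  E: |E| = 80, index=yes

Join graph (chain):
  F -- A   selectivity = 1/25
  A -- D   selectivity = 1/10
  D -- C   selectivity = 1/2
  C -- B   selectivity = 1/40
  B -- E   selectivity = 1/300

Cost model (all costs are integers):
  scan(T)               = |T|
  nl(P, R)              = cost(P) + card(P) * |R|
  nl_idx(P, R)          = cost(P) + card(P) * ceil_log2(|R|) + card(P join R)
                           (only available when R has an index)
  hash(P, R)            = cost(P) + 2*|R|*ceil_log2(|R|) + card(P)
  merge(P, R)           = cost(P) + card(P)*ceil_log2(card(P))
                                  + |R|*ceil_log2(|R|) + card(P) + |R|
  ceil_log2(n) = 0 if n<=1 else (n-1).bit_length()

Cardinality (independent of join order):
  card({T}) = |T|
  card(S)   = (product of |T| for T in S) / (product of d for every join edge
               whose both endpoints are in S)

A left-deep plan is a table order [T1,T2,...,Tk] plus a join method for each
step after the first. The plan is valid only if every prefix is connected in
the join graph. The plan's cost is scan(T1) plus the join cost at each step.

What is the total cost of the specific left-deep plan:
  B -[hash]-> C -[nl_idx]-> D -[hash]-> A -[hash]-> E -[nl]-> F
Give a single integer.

step 1: scan B: cost=300, card=300
step 2: join C via hash
    card(P join C) = 300*120/(40) = 900
    cost = 300 + 2*120*7 + 300 = 2280
step 3: join D via nl_idx
    card(P join D) = 900*40/(2) = 18000
    cost = 2280 + 900*6 + 18000 = 25680
step 4: join A via hash
    card(P join A) = 18000*120/(10) = 216000
    cost = 25680 + 2*120*7 + 18000 = 45360
step 5: join E via hash
    card(P join E) = 216000*80/(300) = 57600
    cost = 45360 + 2*80*7 + 216000 = 262480
step 6: join F via nl
    card(P join F) = 57600*100/(25) = 230400
    cost = 262480 + 57600*100 = 6022480

6022480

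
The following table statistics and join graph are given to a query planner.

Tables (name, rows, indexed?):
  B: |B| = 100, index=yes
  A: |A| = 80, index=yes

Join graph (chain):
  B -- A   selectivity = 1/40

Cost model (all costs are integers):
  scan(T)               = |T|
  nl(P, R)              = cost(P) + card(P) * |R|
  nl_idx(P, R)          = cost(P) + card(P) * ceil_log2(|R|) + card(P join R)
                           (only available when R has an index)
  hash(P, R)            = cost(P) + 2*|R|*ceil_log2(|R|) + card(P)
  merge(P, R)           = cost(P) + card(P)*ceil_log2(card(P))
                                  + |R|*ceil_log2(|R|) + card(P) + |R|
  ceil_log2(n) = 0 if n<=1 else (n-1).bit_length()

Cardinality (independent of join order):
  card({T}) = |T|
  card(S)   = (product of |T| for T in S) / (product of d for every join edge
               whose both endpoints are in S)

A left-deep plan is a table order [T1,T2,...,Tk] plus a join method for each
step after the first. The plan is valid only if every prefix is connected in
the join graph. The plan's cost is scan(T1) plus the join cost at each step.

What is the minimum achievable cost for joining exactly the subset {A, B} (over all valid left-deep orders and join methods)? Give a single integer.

Selinger DP over subsets of {A,B}:
  {B}: scan cost=100, card=100
  {A}: scan cost=80, card=80
  {AB}: card=200; try (B,nl_idx)→840, (A,nl_idx)→1000, (A,hash)→1320, (B,merge)→1520, (A,merge)→1540, (B,hash)→1560 …(+2); best=840 via (B,nl_idx)

840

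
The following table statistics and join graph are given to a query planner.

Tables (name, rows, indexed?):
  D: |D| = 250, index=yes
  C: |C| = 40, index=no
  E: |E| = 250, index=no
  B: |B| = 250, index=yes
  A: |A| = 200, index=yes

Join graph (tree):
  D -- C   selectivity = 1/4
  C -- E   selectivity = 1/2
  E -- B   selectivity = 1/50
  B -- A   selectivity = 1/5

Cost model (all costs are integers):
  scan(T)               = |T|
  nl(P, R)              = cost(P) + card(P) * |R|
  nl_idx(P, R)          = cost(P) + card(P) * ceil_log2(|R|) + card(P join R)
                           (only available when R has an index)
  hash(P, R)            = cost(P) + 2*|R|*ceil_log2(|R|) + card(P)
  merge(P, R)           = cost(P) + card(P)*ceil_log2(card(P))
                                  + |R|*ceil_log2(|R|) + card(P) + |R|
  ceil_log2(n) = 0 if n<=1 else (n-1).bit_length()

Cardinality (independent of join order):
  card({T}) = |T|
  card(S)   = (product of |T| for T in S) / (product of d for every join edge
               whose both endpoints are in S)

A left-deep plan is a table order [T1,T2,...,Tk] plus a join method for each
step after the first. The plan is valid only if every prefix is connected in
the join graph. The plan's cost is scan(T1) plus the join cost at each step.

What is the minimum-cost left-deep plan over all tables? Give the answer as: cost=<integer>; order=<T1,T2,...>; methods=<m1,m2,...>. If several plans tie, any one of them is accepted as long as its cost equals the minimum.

cost=1037430; order=E,B,C,A,D; methods=nl_idx,hash,hash,hash

Selinger DP (subsets sized 1..n):
  {D}: scan cost=250, card=250
  {C}: scan cost=40, card=40
  {E}: scan cost=250, card=250
  {B}: scan cost=250, card=250
  {A}: scan cost=200, card=200
  {CD}: card=2500; try (C,hash)→980, (D,merge)→2570, (C,merge)→2780, (D,nl_idx)→2860, (D,hash)→4080, (D,nl)→10040 …(+1); best=980 via (C,hash)
  {CE}: card=5000; try (C,hash)→980, (E,merge)→2570, (C,merge)→2780, (E,hash)→4080, (E,nl)→10040, (C,nl)→10250; best=980 via (C,hash)
  {BE}: card=1250; try (B,nl_idx)→3500, (E,hash)→4500, (B,hash)→4500, (E,merge)→4750, (B,merge)→4750, (E,nl)→62750 …(+1); best=3500 via (B,nl_idx)
  {AB}: card=10000; try (A,hash)→3700, (B,merge)→4250, (A,merge)→4300, (B,hash)→4400, (B,nl_idx)→11800, (A,nl_idx)→12250 …(+2); best=3700 via (A,hash)
  {CDE}: card=312500; try (E,hash)→7480, (D,hash)→9980, (E,merge)→35730, (D,merge)→73230, (D,nl_idx)→353480, (E,nl)→625980 …(+1); best=7480 via (E,hash)
  {BCE}: card=25000; try (C,hash)→5230, (B,hash)→9980, (C,merge)→18780, (C,nl)→53500, (B,nl_idx)→65980, (B,merge)→73230 …(+1); best=5230 via (C,hash)
  {ABE}: card=50000; try (A,hash)→7950, (E,hash)→17700, (A,merge)→20300, (A,nl_idx)→63500, (E,merge)→155950, (A,nl)→253500 …(+1); best=7950 via (A,hash)
  {BCDE}: card=1562500; try (D,hash)→34230, (B,hash)→323980, (D,merge)→407480, (D,nl_idx)→1767730, (B,nl_idx)→4069980, (D,nl)→6255230 …(+2); best=34230 via (D,hash)
  {ABCE}: card=1000000; try (A,hash)→33430, (C,hash)→58430, (A,merge)→407030, (C,merge)→858230, (A,nl_idx)→1205230, (C,nl)→2007950 …(+1); best=33430 via (A,hash)
  {ABCDE}: card=62500000; try (D,hash)→1037430, (A,hash)→1599930, (D,merge)→21035680, (A,merge)→34411030, (D,nl_idx)→70533430, (A,nl_idx)→75034230 …(+2); best=1037430 via (D,hash)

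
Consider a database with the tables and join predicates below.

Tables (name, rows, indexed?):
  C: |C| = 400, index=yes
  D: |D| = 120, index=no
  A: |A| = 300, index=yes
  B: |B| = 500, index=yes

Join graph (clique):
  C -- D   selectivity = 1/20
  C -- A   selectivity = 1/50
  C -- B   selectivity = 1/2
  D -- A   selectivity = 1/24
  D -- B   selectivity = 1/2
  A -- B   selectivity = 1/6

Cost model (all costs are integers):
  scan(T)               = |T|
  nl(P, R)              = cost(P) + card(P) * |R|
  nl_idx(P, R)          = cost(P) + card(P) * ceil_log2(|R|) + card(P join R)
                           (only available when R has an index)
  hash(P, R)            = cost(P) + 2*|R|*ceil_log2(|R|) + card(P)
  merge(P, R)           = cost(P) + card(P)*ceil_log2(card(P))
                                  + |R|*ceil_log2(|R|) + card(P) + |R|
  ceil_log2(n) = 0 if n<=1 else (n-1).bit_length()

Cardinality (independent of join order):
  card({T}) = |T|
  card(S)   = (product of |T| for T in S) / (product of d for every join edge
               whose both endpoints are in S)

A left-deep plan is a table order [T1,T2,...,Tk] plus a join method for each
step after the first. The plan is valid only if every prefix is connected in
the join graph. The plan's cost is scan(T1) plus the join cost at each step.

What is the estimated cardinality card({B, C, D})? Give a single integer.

300000

Tables in S: B(500), C(400), D(120)
Edges inside S: C-D(d=20), C-B(d=2), D-B(d=2)
numerator = 500 * 400 * 120 = 24000000
denominator = 20 * 2 * 2 = 80
card(S) = 24000000 / 80 = 300000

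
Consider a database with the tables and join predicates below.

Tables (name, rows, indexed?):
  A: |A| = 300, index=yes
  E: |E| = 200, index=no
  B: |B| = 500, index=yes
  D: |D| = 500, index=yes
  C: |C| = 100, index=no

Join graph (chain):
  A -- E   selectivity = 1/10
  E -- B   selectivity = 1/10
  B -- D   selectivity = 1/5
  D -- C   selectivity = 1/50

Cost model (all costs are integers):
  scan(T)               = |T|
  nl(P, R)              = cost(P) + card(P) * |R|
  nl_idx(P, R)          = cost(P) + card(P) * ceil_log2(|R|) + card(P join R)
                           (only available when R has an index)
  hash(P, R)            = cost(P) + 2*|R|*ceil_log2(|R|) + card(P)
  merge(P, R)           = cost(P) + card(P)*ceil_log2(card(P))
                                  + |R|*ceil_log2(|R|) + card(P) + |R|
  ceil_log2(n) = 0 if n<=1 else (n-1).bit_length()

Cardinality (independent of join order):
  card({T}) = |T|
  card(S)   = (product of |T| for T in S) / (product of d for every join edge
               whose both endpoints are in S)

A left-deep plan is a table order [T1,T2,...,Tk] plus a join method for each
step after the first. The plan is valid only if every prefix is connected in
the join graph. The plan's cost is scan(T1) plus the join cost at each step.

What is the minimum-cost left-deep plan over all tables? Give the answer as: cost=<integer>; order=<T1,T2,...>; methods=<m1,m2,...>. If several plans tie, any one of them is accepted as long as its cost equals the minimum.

Selinger DP (subsets sized 1..n):
  {A}: scan cost=300, card=300
  {E}: scan cost=200, card=200
  {B}: scan cost=500, card=500
  {D}: scan cost=500, card=500
  {C}: scan cost=100, card=100
  {AE}: card=6000; try (E,hash)→3800, (A,merge)→5000, (E,merge)→5100, (A,hash)→5800, (A,nl_idx)→8000, (A,nl)→60200 …(+1); best=3800 via (E,hash)
  {BE}: card=10000; try (E,hash)→4200, (B,merge)→7000, (E,merge)→7300, (B,hash)→9400, (B,nl_idx)→12000, (B,nl)→100200 …(+1); best=4200 via (E,hash)
  {BD}: card=50000; try (D,hash)→10000, (B,hash)→10000, (D,merge)→10500, (B,merge)→10500, (D,nl_idx)→55000, (B,nl_idx)→55000 …(+2); best=10000 via (D,hash)
  {CD}: card=1000; try (D,nl_idx)→2000, (C,hash)→2400, (D,merge)→5900, (C,merge)→6300, (D,hash)→9200, (D,nl)→50100 …(+1); best=2000 via (D,nl_idx)
  {ABE}: card=300000; try (B,hash)→18800, (A,hash)→19600, (B,merge)→92800, (A,merge)→157200, (B,nl_idx)→357800, (A,nl_idx)→394200 …(+2); best=18800 via (B,hash)
  {BDE}: card=1000000; try (D,hash)→23200, (E,hash)→63200, (D,merge)→159200, (E,merge)→861800, (D,nl_idx)→1094200, (D,nl)→5004200 …(+1); best=23200 via (D,hash)
  {BCD}: card=100000; try (B,hash)→12000, (B,merge)→18000, (C,hash)→61400, (B,nl_idx)→111000, (B,nl)→502000, (C,merge)→860800 …(+1); best=12000 via (B,hash)
  {ABDE}: card=30000000; try (D,hash)→327800, (A,hash)→1028600, (D,merge)→6023800, (A,merge)→21026200, (D,nl_idx)→32718800, (A,nl_idx)→39023200 …(+2); best=327800 via (D,hash)
  {BCDE}: card=2000000; try (E,hash)→115200, (C,hash)→1024600, (E,merge)→1813800, (E,nl)→20012000, (C,merge)→21024000, (C,nl)→100023200; best=115200 via (E,hash)
  {ABCDE}: card=60000000; try (A,hash)→2120600, (C,hash)→30329200, (A,merge)→44118200, (A,nl_idx)→78115200, (A,nl)→600115200, (C,merge)→780328600 …(+1); best=2120600 via (A,hash)

cost=2120600; order=C,D,B,E,A; methods=nl_idx,hash,hash,hash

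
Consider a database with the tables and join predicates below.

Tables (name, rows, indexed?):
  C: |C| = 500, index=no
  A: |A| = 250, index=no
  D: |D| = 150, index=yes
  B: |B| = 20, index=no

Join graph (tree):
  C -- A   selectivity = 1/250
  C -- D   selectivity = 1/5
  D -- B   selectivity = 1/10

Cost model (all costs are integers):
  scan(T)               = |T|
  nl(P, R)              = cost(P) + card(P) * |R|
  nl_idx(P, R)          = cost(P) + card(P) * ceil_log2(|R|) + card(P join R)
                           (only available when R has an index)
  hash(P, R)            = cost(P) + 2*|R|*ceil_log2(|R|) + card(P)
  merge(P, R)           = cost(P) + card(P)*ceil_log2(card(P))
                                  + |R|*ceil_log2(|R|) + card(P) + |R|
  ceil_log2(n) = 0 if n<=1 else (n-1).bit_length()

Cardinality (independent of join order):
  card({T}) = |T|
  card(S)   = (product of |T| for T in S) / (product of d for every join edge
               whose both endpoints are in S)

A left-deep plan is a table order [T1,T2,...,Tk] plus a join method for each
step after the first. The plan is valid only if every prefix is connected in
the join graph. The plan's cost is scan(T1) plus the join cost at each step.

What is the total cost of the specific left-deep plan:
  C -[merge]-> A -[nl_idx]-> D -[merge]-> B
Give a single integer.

step 1: scan C: cost=500, card=500
step 2: join A via merge
    card(P join A) = 500*250/(250) = 500
    cost = 500 + 500*9 + 250*8 + 500 + 250 = 7750
step 3: join D via nl_idx
    card(P join D) = 500*150/(5) = 15000
    cost = 7750 + 500*8 + 15000 = 26750
step 4: join B via merge
    card(P join B) = 15000*20/(10) = 30000
    cost = 26750 + 15000*14 + 20*5 + 15000 + 20 = 251870

251870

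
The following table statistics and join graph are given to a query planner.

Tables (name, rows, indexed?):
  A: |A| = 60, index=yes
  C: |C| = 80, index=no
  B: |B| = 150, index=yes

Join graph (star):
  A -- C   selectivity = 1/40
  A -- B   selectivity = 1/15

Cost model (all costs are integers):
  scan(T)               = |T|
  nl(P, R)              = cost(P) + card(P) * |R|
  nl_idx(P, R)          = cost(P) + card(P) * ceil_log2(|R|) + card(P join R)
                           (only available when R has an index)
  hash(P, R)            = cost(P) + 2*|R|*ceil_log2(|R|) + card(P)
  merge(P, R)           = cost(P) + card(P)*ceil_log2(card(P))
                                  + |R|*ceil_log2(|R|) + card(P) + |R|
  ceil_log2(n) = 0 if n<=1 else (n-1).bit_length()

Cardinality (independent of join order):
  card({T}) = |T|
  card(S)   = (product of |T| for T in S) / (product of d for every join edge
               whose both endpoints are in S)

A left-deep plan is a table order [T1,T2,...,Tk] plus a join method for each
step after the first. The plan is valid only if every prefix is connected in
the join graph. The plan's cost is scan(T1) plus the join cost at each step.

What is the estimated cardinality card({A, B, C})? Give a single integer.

1200

Tables in S: A(60), B(150), C(80)
Edges inside S: A-C(d=40), A-B(d=15)
numerator = 60 * 150 * 80 = 720000
denominator = 40 * 15 = 600
card(S) = 720000 / 600 = 1200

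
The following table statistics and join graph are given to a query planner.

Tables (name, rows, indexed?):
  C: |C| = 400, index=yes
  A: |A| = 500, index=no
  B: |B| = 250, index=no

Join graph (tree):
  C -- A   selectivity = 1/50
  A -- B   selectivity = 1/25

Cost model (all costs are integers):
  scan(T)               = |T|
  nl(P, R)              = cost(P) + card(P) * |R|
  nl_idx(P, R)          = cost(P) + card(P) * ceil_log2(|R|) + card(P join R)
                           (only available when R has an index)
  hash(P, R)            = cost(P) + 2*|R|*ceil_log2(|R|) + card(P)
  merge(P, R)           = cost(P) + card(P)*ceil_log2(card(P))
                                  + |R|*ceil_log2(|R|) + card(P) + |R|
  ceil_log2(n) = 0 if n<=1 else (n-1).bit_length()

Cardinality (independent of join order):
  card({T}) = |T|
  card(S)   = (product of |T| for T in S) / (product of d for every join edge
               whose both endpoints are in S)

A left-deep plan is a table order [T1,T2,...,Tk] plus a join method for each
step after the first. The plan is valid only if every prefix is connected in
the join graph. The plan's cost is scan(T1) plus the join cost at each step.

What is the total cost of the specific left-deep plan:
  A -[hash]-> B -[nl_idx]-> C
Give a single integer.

step 1: scan A: cost=500, card=500
step 2: join B via hash
    card(P join B) = 500*250/(25) = 5000
    cost = 500 + 2*250*8 + 500 = 5000
step 3: join C via nl_idx
    card(P join C) = 5000*400/(50) = 40000
    cost = 5000 + 5000*9 + 40000 = 90000

90000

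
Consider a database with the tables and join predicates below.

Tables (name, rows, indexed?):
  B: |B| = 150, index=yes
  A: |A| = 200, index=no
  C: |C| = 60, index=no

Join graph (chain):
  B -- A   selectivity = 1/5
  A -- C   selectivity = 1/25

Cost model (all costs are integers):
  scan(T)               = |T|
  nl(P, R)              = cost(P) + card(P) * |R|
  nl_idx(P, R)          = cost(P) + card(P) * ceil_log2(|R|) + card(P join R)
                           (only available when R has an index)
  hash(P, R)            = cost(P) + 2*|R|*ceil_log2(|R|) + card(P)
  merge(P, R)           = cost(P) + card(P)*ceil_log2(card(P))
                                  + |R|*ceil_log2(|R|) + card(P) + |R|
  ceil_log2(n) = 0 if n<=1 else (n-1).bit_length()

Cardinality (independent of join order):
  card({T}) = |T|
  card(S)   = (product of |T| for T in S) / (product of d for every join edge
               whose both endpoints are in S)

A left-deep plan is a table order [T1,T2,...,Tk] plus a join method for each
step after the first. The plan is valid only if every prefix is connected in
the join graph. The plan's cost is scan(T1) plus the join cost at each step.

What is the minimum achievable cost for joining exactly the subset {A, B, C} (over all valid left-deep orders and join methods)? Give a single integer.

Selinger DP over subsets of {A,B,C}:
  {B}: scan cost=150, card=150
  {A}: scan cost=200, card=200
  {C}: scan cost=60, card=60
  {AB}: card=6000; try (B,hash)→2800, (A,merge)→3300, (B,merge)→3350, (A,hash)→3500, (B,nl_idx)→7800, (A,nl)→30150 …(+1); best=2800 via (B,hash)
  {AC}: card=480; try (C,hash)→1120, (A,merge)→2280, (C,merge)→2420, (A,hash)→3320, (A,nl)→12060, (C,nl)→12200; best=1120 via (C,hash)
  {ABC}: card=14400; try (B,hash)→4000, (B,merge)→7270, (C,hash)→9520, (B,nl_idx)→19360, (B,nl)→73120, (C,merge)→87220 …(+1); best=4000 via (B,hash)

4000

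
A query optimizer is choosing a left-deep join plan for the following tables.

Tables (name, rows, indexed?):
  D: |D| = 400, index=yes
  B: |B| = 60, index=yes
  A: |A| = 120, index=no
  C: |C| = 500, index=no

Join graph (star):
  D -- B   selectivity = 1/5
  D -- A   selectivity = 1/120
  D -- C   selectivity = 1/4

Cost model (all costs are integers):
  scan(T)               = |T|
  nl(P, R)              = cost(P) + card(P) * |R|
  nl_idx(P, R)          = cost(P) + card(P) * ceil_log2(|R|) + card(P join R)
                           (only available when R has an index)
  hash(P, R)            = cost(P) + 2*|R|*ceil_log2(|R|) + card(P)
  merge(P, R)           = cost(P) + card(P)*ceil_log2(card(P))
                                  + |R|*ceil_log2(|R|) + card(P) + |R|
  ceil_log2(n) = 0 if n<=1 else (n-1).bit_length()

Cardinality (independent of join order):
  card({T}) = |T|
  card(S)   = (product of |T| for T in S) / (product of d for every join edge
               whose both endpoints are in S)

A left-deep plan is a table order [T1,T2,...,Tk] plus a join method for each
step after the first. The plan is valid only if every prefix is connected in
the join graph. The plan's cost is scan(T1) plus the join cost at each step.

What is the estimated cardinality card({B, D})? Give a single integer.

Tables in S: B(60), D(400)
Edges inside S: D-B(d=5)
numerator = 60 * 400 = 24000
denominator = 5 = 5
card(S) = 24000 / 5 = 4800

4800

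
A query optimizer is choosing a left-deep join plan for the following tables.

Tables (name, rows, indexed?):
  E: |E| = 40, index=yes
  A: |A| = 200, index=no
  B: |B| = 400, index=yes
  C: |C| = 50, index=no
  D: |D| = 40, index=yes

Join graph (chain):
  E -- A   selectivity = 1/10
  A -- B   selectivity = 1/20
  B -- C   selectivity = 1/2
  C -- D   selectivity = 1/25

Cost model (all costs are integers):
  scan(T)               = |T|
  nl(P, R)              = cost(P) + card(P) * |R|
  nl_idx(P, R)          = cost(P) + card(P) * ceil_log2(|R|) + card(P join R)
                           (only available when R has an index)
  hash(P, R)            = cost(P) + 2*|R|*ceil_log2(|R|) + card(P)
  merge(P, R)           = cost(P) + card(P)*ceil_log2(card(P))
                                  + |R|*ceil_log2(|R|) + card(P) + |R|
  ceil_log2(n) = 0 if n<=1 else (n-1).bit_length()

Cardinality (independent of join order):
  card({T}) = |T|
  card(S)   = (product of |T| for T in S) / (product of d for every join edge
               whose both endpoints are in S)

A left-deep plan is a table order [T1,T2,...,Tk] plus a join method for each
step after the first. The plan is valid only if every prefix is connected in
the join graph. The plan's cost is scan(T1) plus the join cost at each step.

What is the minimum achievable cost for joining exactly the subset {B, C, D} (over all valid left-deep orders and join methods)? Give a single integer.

Selinger DP over subsets of {B,C,D}:
  {B}: scan cost=400, card=400
  {C}: scan cost=50, card=50
  {D}: scan cost=40, card=40
  {BC}: card=10000; try (C,hash)→1400, (B,merge)→4400, (C,merge)→4750, (B,hash)→7300, (B,nl_idx)→10500, (B,nl)→20050 …(+1); best=1400 via (C,hash)
  {CD}: card=80; try (D,nl_idx)→430, (D,hash)→580, (C,merge)→670, (D,merge)→680, (C,hash)→680, (C,nl)→2040 …(+1); best=430 via (D,nl_idx)
  {BCD}: card=16000; try (B,merge)→5070, (B,hash)→7710, (D,hash)→11880, (B,nl_idx)→17150, (B,nl)→32430, (D,nl_idx)→77400 …(+2); best=5070 via (B,merge)

5070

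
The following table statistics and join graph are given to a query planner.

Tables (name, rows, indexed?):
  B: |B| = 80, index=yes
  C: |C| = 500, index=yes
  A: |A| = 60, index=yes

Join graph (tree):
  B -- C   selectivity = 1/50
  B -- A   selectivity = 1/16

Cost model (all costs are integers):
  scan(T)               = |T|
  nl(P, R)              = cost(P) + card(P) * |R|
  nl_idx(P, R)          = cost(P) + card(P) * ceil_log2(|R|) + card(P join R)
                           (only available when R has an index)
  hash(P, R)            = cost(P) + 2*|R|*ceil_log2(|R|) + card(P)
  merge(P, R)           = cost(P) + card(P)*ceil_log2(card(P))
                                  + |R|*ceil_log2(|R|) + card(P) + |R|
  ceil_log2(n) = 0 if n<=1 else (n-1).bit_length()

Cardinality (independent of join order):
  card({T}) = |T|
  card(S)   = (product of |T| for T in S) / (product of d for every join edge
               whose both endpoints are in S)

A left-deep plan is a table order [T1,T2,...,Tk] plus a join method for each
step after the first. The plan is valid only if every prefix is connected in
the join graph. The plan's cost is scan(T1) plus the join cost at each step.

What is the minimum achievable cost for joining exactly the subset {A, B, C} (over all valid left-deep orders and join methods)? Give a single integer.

Selinger DP over subsets of {A,B,C}:
  {B}: scan cost=80, card=80
  {C}: scan cost=500, card=500
  {A}: scan cost=60, card=60
  {BC}: card=800; try (C,nl_idx)→1600, (B,hash)→2120, (B,nl_idx)→4800, (C,merge)→5720, (B,merge)→6140, (C,hash)→9160 …(+2); best=1600 via (C,nl_idx)
  {AB}: card=300; try (B,nl_idx)→780, (A,nl_idx)→860, (A,hash)→880, (B,merge)→1120, (A,merge)→1140, (B,hash)→1240 …(+2); best=780 via (B,nl_idx)
  {ABC}: card=3000; try (A,hash)→3120, (C,nl_idx)→6480, (C,merge)→8780, (A,nl_idx)→9400, (C,hash)→10080, (A,merge)→10820 …(+2); best=3120 via (A,hash)

3120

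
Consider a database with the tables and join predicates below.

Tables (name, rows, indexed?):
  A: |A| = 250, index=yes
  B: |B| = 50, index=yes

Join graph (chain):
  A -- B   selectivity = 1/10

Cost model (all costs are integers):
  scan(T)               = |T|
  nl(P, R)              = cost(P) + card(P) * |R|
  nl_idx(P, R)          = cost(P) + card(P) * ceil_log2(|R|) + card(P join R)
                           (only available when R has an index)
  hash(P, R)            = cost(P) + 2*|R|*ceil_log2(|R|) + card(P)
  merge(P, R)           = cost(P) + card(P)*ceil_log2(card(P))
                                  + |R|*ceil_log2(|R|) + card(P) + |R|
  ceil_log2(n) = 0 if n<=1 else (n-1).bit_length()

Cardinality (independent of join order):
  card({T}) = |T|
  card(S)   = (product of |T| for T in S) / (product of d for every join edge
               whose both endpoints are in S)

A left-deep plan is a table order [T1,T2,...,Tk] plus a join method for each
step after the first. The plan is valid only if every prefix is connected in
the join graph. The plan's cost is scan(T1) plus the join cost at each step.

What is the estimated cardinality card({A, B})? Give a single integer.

1250

Tables in S: A(250), B(50)
Edges inside S: A-B(d=10)
numerator = 250 * 50 = 12500
denominator = 10 = 10
card(S) = 12500 / 10 = 1250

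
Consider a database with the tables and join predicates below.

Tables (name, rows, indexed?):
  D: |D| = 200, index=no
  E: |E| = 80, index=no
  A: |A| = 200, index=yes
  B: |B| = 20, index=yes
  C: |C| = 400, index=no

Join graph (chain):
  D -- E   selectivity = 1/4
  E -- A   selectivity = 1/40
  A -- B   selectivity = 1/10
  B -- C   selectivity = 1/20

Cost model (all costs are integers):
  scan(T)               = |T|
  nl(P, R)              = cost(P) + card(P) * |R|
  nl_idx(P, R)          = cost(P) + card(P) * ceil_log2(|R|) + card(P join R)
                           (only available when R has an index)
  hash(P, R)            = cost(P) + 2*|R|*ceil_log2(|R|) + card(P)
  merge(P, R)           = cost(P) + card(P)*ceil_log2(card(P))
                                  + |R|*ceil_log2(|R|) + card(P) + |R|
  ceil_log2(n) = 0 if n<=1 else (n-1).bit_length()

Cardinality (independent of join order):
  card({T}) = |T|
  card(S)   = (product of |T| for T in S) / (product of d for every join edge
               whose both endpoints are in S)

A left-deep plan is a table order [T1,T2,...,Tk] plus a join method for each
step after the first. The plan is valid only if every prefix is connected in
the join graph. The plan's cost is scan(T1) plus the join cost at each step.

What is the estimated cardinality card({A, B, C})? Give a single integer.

8000

Tables in S: A(200), B(20), C(400)
Edges inside S: A-B(d=10), B-C(d=20)
numerator = 200 * 20 * 400 = 1600000
denominator = 10 * 20 = 200
card(S) = 1600000 / 200 = 8000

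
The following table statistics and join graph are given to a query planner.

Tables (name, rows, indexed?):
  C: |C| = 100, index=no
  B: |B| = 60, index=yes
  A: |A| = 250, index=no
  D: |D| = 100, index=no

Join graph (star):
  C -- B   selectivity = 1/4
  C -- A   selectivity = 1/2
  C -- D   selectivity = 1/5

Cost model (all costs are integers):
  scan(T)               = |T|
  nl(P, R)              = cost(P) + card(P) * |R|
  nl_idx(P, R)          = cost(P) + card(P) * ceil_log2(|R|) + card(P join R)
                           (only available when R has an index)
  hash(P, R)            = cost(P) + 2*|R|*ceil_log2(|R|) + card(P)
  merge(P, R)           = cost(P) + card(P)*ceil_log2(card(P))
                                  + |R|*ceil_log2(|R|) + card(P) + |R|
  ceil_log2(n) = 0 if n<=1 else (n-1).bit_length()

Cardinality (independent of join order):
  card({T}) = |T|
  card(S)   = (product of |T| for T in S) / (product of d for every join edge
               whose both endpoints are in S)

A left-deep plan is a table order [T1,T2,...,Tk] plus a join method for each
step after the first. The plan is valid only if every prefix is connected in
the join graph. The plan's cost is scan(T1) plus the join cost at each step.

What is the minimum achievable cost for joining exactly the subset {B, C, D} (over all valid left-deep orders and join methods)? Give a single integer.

Selinger DP over subsets of {B,C,D}:
  {C}: scan cost=100, card=100
  {B}: scan cost=60, card=60
  {D}: scan cost=100, card=100
  {BC}: card=1500; try (B,hash)→920, (C,merge)→1280, (B,merge)→1320, (C,hash)→1520, (B,nl_idx)→2200, (C,nl)→6060 …(+1); best=920 via (B,hash)
  {CD}: card=2000; try (D,hash)→1600, (C,hash)→1600, (D,merge)→1700, (C,merge)→1700, (D,nl)→10100, (C,nl)→10100; best=1600 via (D,hash)
  {BCD}: card=30000; try (D,hash)→3820, (B,hash)→4320, (D,merge)→19720, (B,merge)→26020, (B,nl_idx)→43600, (B,nl)→121600 …(+1); best=3820 via (D,hash)

3820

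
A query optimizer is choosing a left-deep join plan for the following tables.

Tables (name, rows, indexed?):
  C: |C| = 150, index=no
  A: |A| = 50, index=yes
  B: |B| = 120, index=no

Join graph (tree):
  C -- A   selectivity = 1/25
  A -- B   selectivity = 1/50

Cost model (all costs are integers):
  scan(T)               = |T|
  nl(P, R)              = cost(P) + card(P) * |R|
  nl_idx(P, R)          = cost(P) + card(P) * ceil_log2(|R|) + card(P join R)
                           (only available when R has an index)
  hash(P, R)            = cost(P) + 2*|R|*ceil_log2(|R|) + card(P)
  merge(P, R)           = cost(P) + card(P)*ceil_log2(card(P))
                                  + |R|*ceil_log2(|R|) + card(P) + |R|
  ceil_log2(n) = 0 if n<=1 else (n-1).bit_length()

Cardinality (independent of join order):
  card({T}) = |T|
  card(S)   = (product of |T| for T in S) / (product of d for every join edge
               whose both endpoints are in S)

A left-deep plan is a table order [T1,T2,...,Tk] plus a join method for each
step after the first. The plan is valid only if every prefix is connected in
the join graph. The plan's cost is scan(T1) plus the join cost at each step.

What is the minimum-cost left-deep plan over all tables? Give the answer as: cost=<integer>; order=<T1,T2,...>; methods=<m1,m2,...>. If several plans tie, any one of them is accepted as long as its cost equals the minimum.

Selinger DP (subsets sized 1..n):
  {C}: scan cost=150, card=150
  {A}: scan cost=50, card=50
  {B}: scan cost=120, card=120
  {AC}: card=300; try (A,hash)→900, (A,nl_idx)→1350, (C,merge)→1750, (A,merge)→1850, (C,hash)→2500, (C,nl)→7550 …(+1); best=900 via (A,hash)
  {AB}: card=120; try (A,hash)→840, (A,nl_idx)→960, (B,merge)→1360, (A,merge)→1430, (B,hash)→1780, (B,nl)→6050 …(+1); best=840 via (A,hash)
  {ABC}: card=720; try (B,hash)→2880, (C,merge)→3150, (C,hash)→3360, (B,merge)→4860, (C,nl)→18840, (B,nl)→36900; best=2880 via (B,hash)

cost=2880; order=C,A,B; methods=hash,hash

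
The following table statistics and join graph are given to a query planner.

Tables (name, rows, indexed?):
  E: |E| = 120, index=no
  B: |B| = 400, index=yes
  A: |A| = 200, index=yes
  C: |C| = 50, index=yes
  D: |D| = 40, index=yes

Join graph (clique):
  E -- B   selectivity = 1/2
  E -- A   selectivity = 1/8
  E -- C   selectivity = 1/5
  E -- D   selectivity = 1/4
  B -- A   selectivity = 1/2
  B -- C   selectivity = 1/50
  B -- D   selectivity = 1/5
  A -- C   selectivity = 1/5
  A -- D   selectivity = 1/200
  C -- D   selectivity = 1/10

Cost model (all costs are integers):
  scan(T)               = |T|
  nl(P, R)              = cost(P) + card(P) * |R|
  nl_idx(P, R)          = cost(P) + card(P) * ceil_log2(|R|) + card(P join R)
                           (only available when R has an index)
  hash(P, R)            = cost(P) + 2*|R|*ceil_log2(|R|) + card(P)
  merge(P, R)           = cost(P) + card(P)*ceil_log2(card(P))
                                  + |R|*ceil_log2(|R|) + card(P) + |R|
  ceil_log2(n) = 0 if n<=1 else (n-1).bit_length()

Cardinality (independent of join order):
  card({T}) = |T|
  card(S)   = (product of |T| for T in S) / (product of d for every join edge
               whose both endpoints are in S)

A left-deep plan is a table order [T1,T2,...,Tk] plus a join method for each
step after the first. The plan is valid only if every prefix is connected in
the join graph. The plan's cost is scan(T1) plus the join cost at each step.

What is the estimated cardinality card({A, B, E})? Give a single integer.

Tables in S: A(200), B(400), E(120)
Edges inside S: E-B(d=2), E-A(d=8), B-A(d=2)
numerator = 200 * 400 * 120 = 9600000
denominator = 2 * 8 * 2 = 32
card(S) = 9600000 / 32 = 300000

300000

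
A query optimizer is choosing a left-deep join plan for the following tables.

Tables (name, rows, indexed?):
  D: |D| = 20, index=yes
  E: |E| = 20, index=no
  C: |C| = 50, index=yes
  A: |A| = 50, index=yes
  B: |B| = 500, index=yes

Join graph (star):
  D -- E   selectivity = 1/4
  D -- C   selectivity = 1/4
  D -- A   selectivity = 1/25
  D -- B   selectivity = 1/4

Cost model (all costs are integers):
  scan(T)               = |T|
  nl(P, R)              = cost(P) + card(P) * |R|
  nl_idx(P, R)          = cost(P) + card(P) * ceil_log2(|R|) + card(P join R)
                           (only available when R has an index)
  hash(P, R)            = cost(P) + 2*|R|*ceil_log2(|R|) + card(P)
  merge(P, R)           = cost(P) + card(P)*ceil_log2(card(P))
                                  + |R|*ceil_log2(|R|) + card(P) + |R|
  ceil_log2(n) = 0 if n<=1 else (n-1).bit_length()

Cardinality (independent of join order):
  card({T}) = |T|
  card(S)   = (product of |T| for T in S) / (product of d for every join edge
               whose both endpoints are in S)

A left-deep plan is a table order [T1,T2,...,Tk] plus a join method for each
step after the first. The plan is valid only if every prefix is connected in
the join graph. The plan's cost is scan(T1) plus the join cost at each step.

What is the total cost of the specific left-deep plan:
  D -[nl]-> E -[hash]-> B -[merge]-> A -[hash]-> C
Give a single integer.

step 1: scan D: cost=20, card=20
step 2: join E via nl
    card(P join E) = 20*20/(4) = 100
    cost = 20 + 20*20 = 420
step 3: join B via hash
    card(P join B) = 100*500/(4) = 12500
    cost = 420 + 2*500*9 + 100 = 9520
step 4: join A via merge
    card(P join A) = 12500*50/(25) = 25000
    cost = 9520 + 12500*14 + 50*6 + 12500 + 50 = 197370
step 5: join C via hash
    card(P join C) = 25000*50/(4) = 312500
    cost = 197370 + 2*50*6 + 25000 = 222970

222970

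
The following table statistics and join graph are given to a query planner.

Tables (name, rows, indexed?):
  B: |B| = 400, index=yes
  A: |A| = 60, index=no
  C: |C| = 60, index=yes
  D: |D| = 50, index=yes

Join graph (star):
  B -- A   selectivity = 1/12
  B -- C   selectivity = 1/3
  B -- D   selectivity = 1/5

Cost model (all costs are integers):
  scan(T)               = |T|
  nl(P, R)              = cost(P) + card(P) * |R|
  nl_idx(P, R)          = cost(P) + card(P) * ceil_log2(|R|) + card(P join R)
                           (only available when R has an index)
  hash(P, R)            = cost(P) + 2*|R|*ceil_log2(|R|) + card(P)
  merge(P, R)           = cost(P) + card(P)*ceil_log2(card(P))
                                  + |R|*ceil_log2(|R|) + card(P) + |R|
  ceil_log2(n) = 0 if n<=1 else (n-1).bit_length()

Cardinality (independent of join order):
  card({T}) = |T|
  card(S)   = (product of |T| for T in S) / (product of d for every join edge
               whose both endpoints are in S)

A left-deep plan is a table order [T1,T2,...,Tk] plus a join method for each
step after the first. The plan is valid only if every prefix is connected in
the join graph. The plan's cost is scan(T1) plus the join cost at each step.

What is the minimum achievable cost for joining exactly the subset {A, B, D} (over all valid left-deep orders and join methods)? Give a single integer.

Selinger DP over subsets of {A,B,D}:
  {B}: scan cost=400, card=400
  {A}: scan cost=60, card=60
  {D}: scan cost=50, card=50
  {AB}: card=2000; try (A,hash)→1520, (B,nl_idx)→2600, (B,merge)→4480, (A,merge)→4820, (B,hash)→7320, (B,nl)→24060 …(+1); best=1520 via (A,hash)
  {BD}: card=4000; try (D,hash)→1400, (B,merge)→4400, (B,nl_idx)→4500, (D,merge)→4750, (D,nl_idx)→6800, (B,hash)→7300 …(+2); best=1400 via (D,hash)
  {ABD}: card=20000; try (D,hash)→4120, (A,hash)→6120, (D,merge)→25870, (D,nl_idx)→33520, (A,merge)→53820, (D,nl)→101520 …(+1); best=4120 via (D,hash)

4120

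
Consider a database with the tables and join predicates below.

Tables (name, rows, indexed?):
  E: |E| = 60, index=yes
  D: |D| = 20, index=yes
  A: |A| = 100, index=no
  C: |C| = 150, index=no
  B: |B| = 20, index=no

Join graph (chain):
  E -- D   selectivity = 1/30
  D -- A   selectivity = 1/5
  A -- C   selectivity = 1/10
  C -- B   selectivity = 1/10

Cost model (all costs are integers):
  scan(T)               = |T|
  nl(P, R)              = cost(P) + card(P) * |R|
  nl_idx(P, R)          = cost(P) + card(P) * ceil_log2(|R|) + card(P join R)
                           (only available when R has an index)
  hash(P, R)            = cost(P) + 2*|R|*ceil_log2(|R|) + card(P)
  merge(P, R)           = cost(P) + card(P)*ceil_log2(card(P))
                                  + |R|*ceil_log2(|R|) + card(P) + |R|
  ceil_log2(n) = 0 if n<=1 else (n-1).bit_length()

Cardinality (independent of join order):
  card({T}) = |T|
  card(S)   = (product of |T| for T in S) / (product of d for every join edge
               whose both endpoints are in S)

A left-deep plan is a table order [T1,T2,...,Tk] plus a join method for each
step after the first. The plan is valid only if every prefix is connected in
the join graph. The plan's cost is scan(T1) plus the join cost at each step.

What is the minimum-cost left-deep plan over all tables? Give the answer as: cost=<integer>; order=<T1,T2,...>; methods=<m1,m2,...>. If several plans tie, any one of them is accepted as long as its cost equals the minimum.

Selinger DP (subsets sized 1..n):
  {E}: scan cost=60, card=60
  {D}: scan cost=20, card=20
  {A}: scan cost=100, card=100
  {C}: scan cost=150, card=150
  {B}: scan cost=20, card=20
  {DE}: card=40; try (E,nl_idx)→180, (D,hash)→320, (D,nl_idx)→400, (E,merge)→560, (D,merge)→600, (E,hash)→760 …(+2); best=180 via (E,nl_idx)
  {AD}: card=400; try (D,hash)→400, (A,merge)→940, (D,nl_idx)→1000, (D,merge)→1020, (A,hash)→1440, (A,nl)→2020 …(+1); best=400 via (D,hash)
  {AC}: card=1500; try (A,hash)→1700, (C,merge)→2250, (A,merge)→2300, (C,hash)→2600, (C,nl)→15100, (A,nl)→15150; best=1700 via (A,hash)
  {BC}: card=300; try (B,hash)→500, (C,merge)→1490, (B,merge)→1620, (C,hash)→2440, (C,nl)→3020, (B,nl)→3150; best=500 via (B,hash)
  {ADE}: card=800; try (A,merge)→1260, (E,hash)→1520, (A,hash)→1620, (E,nl_idx)→3600, (A,nl)→4180, (E,merge)→4820 …(+1); best=1260 via (A,merge)
  {ACD}: card=6000; try (C,hash)→3200, (D,hash)→3400, (C,merge)→5750, (D,nl_idx)→15200, (D,merge)→19820, (D,nl)→31700 …(+1); best=3200 via (C,hash)
  {ABC}: card=3000; try (A,hash)→2200, (B,hash)→3400, (A,merge)→4300, (B,merge)→19820, (A,nl)→30500, (B,nl)→31700; best=2200 via (A,hash)
  {ACDE}: card=12000; try (C,hash)→4460, (E,hash)→9920, (C,merge)→11410, (E,nl_idx)→51200, (E,merge)→87620, (C,nl)→121260 …(+1); best=4460 via (C,hash)
  {ABCD}: card=12000; try (D,hash)→5400, (B,hash)→9400, (D,nl_idx)→29200, (D,merge)→41320, (D,nl)→62200, (B,merge)→87320 …(+1); best=5400 via (D,hash)
  {ABCDE}: card=24000; try (B,hash)→16660, (E,hash)→18120, (E,nl_idx)→101400, (B,merge)→184580, (E,merge)→185820, (B,nl)→244460 …(+1); best=16660 via (B,hash)

cost=16660; order=D,E,A,C,B; methods=nl_idx,merge,hash,hash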